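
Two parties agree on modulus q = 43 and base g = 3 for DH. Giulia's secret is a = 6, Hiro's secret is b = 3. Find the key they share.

Hiro sends B = g^b mod q = 3^3 mod 43.
3^1 ≡ 3 (mod 43)
3^2 = (3^1)^2 ≡ 3^2 = 9 ≡ 9 (mod 43)
3^3 = 3^2 · 3^1 ≡ 9 · 3 ≡ 27 (mod 43).
So B = 27. Giulia then computes K = B^a mod q = 27^6 mod 43.
27^1 ≡ 27 (mod 43)
27^2 = (27^1)^2 ≡ 27^2 = 729 ≡ 41 (mod 43)
27^4 = (27^2)^2 ≡ 41^2 = 1681 ≡ 4 (mod 43)
27^6 = 27^4 · 27^2 ≡ 4 · 41 ≡ 35 (mod 43).

35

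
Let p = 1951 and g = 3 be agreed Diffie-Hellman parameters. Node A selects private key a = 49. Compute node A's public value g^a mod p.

1026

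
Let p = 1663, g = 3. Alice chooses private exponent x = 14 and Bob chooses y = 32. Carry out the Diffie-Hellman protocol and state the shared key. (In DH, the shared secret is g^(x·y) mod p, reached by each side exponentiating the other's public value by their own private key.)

1326

Bob sends B = g^y mod p = 3^32 mod 1663.
3^1 ≡ 3 (mod 1663)
3^2 = (3^1)^2 ≡ 3^2 = 9 ≡ 9 (mod 1663)
3^4 = (3^2)^2 ≡ 9^2 = 81 ≡ 81 (mod 1663)
3^8 = (3^4)^2 ≡ 81^2 = 6561 ≡ 1572 (mod 1663)
3^16 = (3^8)^2 ≡ 1572^2 = 2471184 ≡ 1629 (mod 1663)
3^32 = (3^16)^2 ≡ 1629^2 = 2653641 ≡ 1156 (mod 1663)
So B = 1156. Alice then computes K = B^x mod p = 1156^14 mod 1663.
1156^1 ≡ 1156 (mod 1663)
1156^2 = (1156^1)^2 ≡ 1156^2 = 1336336 ≡ 947 (mod 1663)
1156^4 = (1156^2)^2 ≡ 947^2 = 896809 ≡ 452 (mod 1663)
1156^8 = (1156^4)^2 ≡ 452^2 = 204304 ≡ 1418 (mod 1663)
1156^14 = 1156^8 · 1156^4 · 1156^2 ≡ 1418 · 452 · 947 ≡ 1326 (mod 1663).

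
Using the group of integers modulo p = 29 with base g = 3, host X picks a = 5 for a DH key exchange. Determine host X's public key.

11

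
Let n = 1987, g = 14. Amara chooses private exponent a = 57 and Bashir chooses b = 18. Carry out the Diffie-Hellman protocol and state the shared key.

Amara sends A = g^a mod n = 14^57 mod 1987.
14^1 ≡ 14 (mod 1987)
14^2 = (14^1)^2 ≡ 14^2 = 196 ≡ 196 (mod 1987)
14^4 = (14^2)^2 ≡ 196^2 = 38416 ≡ 663 (mod 1987)
14^8 = (14^4)^2 ≡ 663^2 = 439569 ≡ 442 (mod 1987)
14^16 = (14^8)^2 ≡ 442^2 = 195364 ≡ 638 (mod 1987)
14^32 = (14^16)^2 ≡ 638^2 = 407044 ≡ 1696 (mod 1987)
14^57 = 14^32 · 14^16 · 14^8 · 14^1 ≡ 1696 · 638 · 442 · 14 ≡ 1891 (mod 1987).
So A = 1891. Bashir then computes K = A^b mod n = 1891^18 mod 1987.
1891^1 ≡ 1891 (mod 1987)
1891^2 = (1891^1)^2 ≡ 1891^2 = 3575881 ≡ 1268 (mod 1987)
1891^4 = (1891^2)^2 ≡ 1268^2 = 1607824 ≡ 341 (mod 1987)
1891^8 = (1891^4)^2 ≡ 341^2 = 116281 ≡ 1035 (mod 1987)
1891^16 = (1891^8)^2 ≡ 1035^2 = 1071225 ≡ 232 (mod 1987)
1891^18 = 1891^16 · 1891^2 ≡ 232 · 1268 ≡ 100 (mod 1987).

100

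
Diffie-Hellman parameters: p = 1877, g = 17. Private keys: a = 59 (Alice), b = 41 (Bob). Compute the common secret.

188

Alice sends A = g^a mod p = 17^59 mod 1877.
17^1 ≡ 17 (mod 1877)
17^2 = (17^1)^2 ≡ 17^2 = 289 ≡ 289 (mod 1877)
17^4 = (17^2)^2 ≡ 289^2 = 83521 ≡ 933 (mod 1877)
17^8 = (17^4)^2 ≡ 933^2 = 870489 ≡ 1438 (mod 1877)
17^16 = (17^8)^2 ≡ 1438^2 = 2067844 ≡ 1267 (mod 1877)
17^32 = (17^16)^2 ≡ 1267^2 = 1605289 ≡ 454 (mod 1877)
17^59 = 17^32 · 17^16 · 17^8 · 17^2 · 17^1 ≡ 454 · 1267 · 1438 · 289 · 17 ≡ 1670 (mod 1877).
So A = 1670. Bob then computes K = A^b mod p = 1670^41 mod 1877.
1670^1 ≡ 1670 (mod 1877)
1670^2 = (1670^1)^2 ≡ 1670^2 = 2788900 ≡ 1555 (mod 1877)
1670^4 = (1670^2)^2 ≡ 1555^2 = 2418025 ≡ 449 (mod 1877)
1670^8 = (1670^4)^2 ≡ 449^2 = 201601 ≡ 762 (mod 1877)
1670^16 = (1670^8)^2 ≡ 762^2 = 580644 ≡ 651 (mod 1877)
1670^32 = (1670^16)^2 ≡ 651^2 = 423801 ≡ 1476 (mod 1877)
1670^41 = 1670^32 · 1670^8 · 1670^1 ≡ 1476 · 762 · 1670 ≡ 188 (mod 1877).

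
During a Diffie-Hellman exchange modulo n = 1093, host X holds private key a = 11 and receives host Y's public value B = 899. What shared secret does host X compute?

981

Shared key K = 899^11 mod 1093.
899^1 ≡ 899 (mod 1093)
899^2 = (899^1)^2 ≡ 899^2 = 808201 ≡ 474 (mod 1093)
899^4 = (899^2)^2 ≡ 474^2 = 224676 ≡ 611 (mod 1093)
899^8 = (899^4)^2 ≡ 611^2 = 373321 ≡ 608 (mod 1093)
899^11 = 899^8 · 899^2 · 899^1 ≡ 608 · 474 · 899 ≡ 981 (mod 1093).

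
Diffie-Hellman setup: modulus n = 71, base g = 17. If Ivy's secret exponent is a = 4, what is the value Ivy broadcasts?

25

Public value = 17^4 mod 71.
17^1 ≡ 17 (mod 71)
17^2 = (17^1)^2 ≡ 17^2 = 289 ≡ 5 (mod 71)
17^4 = (17^2)^2 ≡ 5^2 = 25 ≡ 25 (mod 71)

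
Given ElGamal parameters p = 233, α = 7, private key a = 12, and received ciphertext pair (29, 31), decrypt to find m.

Shared mask s = c₁^a mod p = 29^12 mod 233.
29^1 ≡ 29 (mod 233)
29^2 = (29^1)^2 ≡ 29^2 = 841 ≡ 142 (mod 233)
29^4 = (29^2)^2 ≡ 142^2 = 20164 ≡ 126 (mod 233)
29^8 = (29^4)^2 ≡ 126^2 = 15876 ≡ 32 (mod 233)
29^12 = 29^8 · 29^4 ≡ 32 · 126 ≡ 71 (mod 233).
So s = 71; s⁻¹ ≡ 128 (mod 233).
m = c₂ · s⁻¹ mod 233 = 31 · 128 mod 233 = 7.

7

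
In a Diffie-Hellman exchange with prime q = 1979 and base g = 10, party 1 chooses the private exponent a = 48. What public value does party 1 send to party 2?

213

Public value = 10^48 mod 1979.
10^1 ≡ 10 (mod 1979)
10^2 = (10^1)^2 ≡ 10^2 = 100 ≡ 100 (mod 1979)
10^4 = (10^2)^2 ≡ 100^2 = 10000 ≡ 105 (mod 1979)
10^8 = (10^4)^2 ≡ 105^2 = 11025 ≡ 1130 (mod 1979)
10^16 = (10^8)^2 ≡ 1130^2 = 1276900 ≡ 445 (mod 1979)
10^32 = (10^16)^2 ≡ 445^2 = 198025 ≡ 125 (mod 1979)
10^48 = 10^32 · 10^16 ≡ 125 · 445 ≡ 213 (mod 1979).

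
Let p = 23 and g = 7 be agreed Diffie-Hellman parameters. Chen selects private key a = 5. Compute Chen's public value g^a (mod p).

17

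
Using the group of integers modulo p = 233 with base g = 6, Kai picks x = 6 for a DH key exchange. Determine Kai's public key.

56

Public value = 6^6 mod 233.
6^1 ≡ 6 (mod 233)
6^2 = (6^1)^2 ≡ 6^2 = 36 ≡ 36 (mod 233)
6^4 = (6^2)^2 ≡ 36^2 = 1296 ≡ 131 (mod 233)
6^6 = 6^4 · 6^2 ≡ 131 · 36 ≡ 56 (mod 233).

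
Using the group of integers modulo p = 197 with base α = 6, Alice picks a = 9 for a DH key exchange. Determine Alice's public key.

161

Public value = 6^9 (mod 197).
6^1 ≡ 6 (mod 197)
6^2 = (6^1)^2 ≡ 6^2 = 36 ≡ 36 (mod 197)
6^4 = (6^2)^2 ≡ 36^2 = 1296 ≡ 114 (mod 197)
6^8 = (6^4)^2 ≡ 114^2 = 12996 ≡ 191 (mod 197)
6^9 = 6^8 · 6^1 ≡ 191 · 6 ≡ 161 (mod 197).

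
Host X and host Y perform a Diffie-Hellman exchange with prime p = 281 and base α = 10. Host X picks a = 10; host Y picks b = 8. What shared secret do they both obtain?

109

Host Y sends B = α^b mod p = 10^8 mod 281.
10^1 ≡ 10 (mod 281)
10^2 = (10^1)^2 ≡ 10^2 = 100 ≡ 100 (mod 281)
10^4 = (10^2)^2 ≡ 100^2 = 10000 ≡ 165 (mod 281)
10^8 = (10^4)^2 ≡ 165^2 = 27225 ≡ 249 (mod 281)
So B = 249. Host X then computes K = B^a mod p = 249^10 mod 281.
249^1 ≡ 249 (mod 281)
249^2 = (249^1)^2 ≡ 249^2 = 62001 ≡ 181 (mod 281)
249^4 = (249^2)^2 ≡ 181^2 = 32761 ≡ 165 (mod 281)
249^8 = (249^4)^2 ≡ 165^2 = 27225 ≡ 249 (mod 281)
249^10 = 249^8 · 249^2 ≡ 249 · 181 ≡ 109 (mod 281).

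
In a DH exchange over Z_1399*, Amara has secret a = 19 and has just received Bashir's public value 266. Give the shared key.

324

Shared key K = 266^19 mod 1399.
266^1 ≡ 266 (mod 1399)
266^2 = (266^1)^2 ≡ 266^2 = 70756 ≡ 806 (mod 1399)
266^4 = (266^2)^2 ≡ 806^2 = 649636 ≡ 500 (mod 1399)
266^8 = (266^4)^2 ≡ 500^2 = 250000 ≡ 978 (mod 1399)
266^16 = (266^8)^2 ≡ 978^2 = 956484 ≡ 967 (mod 1399)
266^19 = 266^16 · 266^2 · 266^1 ≡ 967 · 806 · 266 ≡ 324 (mod 1399).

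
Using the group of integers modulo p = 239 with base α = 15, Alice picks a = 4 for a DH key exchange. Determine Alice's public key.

196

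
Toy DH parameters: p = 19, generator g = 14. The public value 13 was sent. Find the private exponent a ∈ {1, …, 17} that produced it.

11

Try successive powers of 14 modulo 19:
14^1 ≡ 14
14^2 ≡ 6
14^3 ≡ 8
14^4 ≡ 17
14^5 ≡ 10
14^6 ≡ 7
14^7 ≡ 3
14^8 ≡ 4
14^9 ≡ 18
14^10 ≡ 5
14^11 ≡ 13
Found: a = 11.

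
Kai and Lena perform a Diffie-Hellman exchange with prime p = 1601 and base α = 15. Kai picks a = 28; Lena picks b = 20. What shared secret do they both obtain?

40

Kai sends A = α^a mod p = 15^28 mod 1601.
15^1 ≡ 15 (mod 1601)
15^2 = (15^1)^2 ≡ 15^2 = 225 ≡ 225 (mod 1601)
15^4 = (15^2)^2 ≡ 225^2 = 50625 ≡ 994 (mod 1601)
15^8 = (15^4)^2 ≡ 994^2 = 988036 ≡ 219 (mod 1601)
15^16 = (15^8)^2 ≡ 219^2 = 47961 ≡ 1532 (mod 1601)
15^28 = 15^16 · 15^8 · 15^4 ≡ 1532 · 219 · 994 ≡ 248 (mod 1601).
So A = 248. Lena then computes K = A^b mod p = 248^20 mod 1601.
248^1 ≡ 248 (mod 1601)
248^2 = (248^1)^2 ≡ 248^2 = 61504 ≡ 666 (mod 1601)
248^4 = (248^2)^2 ≡ 666^2 = 443556 ≡ 79 (mod 1601)
248^8 = (248^4)^2 ≡ 79^2 = 6241 ≡ 1438 (mod 1601)
248^16 = (248^8)^2 ≡ 1438^2 = 2067844 ≡ 953 (mod 1601)
248^20 = 248^16 · 248^4 ≡ 953 · 79 ≡ 40 (mod 1601).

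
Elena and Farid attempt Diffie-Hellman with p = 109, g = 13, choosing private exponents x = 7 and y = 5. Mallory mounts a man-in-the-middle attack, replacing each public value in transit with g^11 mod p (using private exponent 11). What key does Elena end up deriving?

Elena receives Mallory's public value M = 13^11 mod 109 instead of the honest one.
13^1 ≡ 13 (mod 109)
13^2 = (13^1)^2 ≡ 13^2 = 169 ≡ 60 (mod 109)
13^4 = (13^2)^2 ≡ 60^2 = 3600 ≡ 3 (mod 109)
13^8 = (13^4)^2 ≡ 3^2 = 9 ≡ 9 (mod 109)
13^11 = 13^8 · 13^2 · 13^1 ≡ 9 · 60 · 13 ≡ 44 (mod 109).
So M = 44. Elena computes K = M^7 mod 109.
44^1 ≡ 44 (mod 109)
44^2 = (44^1)^2 ≡ 44^2 = 1936 ≡ 83 (mod 109)
44^4 = (44^2)^2 ≡ 83^2 = 6889 ≡ 22 (mod 109)
44^7 = 44^4 · 44^2 · 44^1 ≡ 22 · 83 · 44 ≡ 11 (mod 109).

11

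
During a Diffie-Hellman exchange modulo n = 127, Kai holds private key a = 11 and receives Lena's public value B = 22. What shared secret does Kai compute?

Shared key K = 22^11 mod 127.
22^1 ≡ 22 (mod 127)
22^2 = (22^1)^2 ≡ 22^2 = 484 ≡ 103 (mod 127)
22^4 = (22^2)^2 ≡ 103^2 = 10609 ≡ 68 (mod 127)
22^8 = (22^4)^2 ≡ 68^2 = 4624 ≡ 52 (mod 127)
22^11 = 22^8 · 22^2 · 22^1 ≡ 52 · 103 · 22 ≡ 103 (mod 127).

103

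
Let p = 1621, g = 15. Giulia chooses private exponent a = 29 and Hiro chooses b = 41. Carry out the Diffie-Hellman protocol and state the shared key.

891

Giulia sends A = g^a mod p = 15^29 mod 1621.
15^1 ≡ 15 (mod 1621)
15^2 = (15^1)^2 ≡ 15^2 = 225 ≡ 225 (mod 1621)
15^4 = (15^2)^2 ≡ 225^2 = 50625 ≡ 374 (mod 1621)
15^8 = (15^4)^2 ≡ 374^2 = 139876 ≡ 470 (mod 1621)
15^16 = (15^8)^2 ≡ 470^2 = 220900 ≡ 444 (mod 1621)
15^29 = 15^16 · 15^8 · 15^4 · 15^1 ≡ 444 · 470 · 374 · 15 ≡ 495 (mod 1621).
So A = 495. Hiro then computes K = A^b mod p = 495^41 mod 1621.
495^1 ≡ 495 (mod 1621)
495^2 = (495^1)^2 ≡ 495^2 = 245025 ≡ 254 (mod 1621)
495^4 = (495^2)^2 ≡ 254^2 = 64516 ≡ 1297 (mod 1621)
495^8 = (495^4)^2 ≡ 1297^2 = 1682209 ≡ 1232 (mod 1621)
495^16 = (495^8)^2 ≡ 1232^2 = 1517824 ≡ 568 (mod 1621)
495^32 = (495^16)^2 ≡ 568^2 = 322624 ≡ 45 (mod 1621)
495^41 = 495^32 · 495^8 · 495^1 ≡ 45 · 1232 · 495 ≡ 891 (mod 1621).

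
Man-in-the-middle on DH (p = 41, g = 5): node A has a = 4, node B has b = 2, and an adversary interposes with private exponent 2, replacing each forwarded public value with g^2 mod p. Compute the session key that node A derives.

18

Node A receives an adversary's public value M = 5^2 mod 41 instead of the honest one.
5^1 ≡ 5 (mod 41)
5^2 = (5^1)^2 ≡ 5^2 = 25 ≡ 25 (mod 41)
So M = 25. Node A computes K = M^4 mod 41.
25^1 ≡ 25 (mod 41)
25^2 = (25^1)^2 ≡ 25^2 = 625 ≡ 10 (mod 41)
25^4 = (25^2)^2 ≡ 10^2 = 100 ≡ 18 (mod 41)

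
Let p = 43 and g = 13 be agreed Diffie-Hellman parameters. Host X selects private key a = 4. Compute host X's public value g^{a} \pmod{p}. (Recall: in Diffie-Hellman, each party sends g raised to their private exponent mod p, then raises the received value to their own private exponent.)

Public value = 13^{4} \pmod{43}.
13^1 ≡ 13 (mod 43)
13^2 = (13^1)^2 ≡ 13^2 = 169 ≡ 40 (mod 43)
13^4 = (13^2)^2 ≡ 40^2 = 1600 ≡ 9 (mod 43)

9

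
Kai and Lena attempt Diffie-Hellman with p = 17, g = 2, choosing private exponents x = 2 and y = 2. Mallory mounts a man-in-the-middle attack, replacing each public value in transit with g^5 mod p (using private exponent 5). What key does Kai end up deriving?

4

Kai receives Mallory's public value M = 2^5 mod 17 instead of the honest one.
2^1 ≡ 2 (mod 17)
2^2 = (2^1)^2 ≡ 2^2 = 4 ≡ 4 (mod 17)
2^4 = (2^2)^2 ≡ 4^2 = 16 ≡ 16 (mod 17)
2^5 = 2^4 · 2^1 ≡ 16 · 2 ≡ 15 (mod 17).
So M = 15. Kai computes K = M^2 mod 17.
15^1 ≡ 15 (mod 17)
15^2 = (15^1)^2 ≡ 15^2 = 225 ≡ 4 (mod 17)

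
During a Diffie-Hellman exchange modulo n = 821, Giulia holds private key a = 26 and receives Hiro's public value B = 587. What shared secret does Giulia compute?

Shared key K = 587^26 mod 821.
587^1 ≡ 587 (mod 821)
587^2 = (587^1)^2 ≡ 587^2 = 344569 ≡ 570 (mod 821)
587^4 = (587^2)^2 ≡ 570^2 = 324900 ≡ 605 (mod 821)
587^8 = (587^4)^2 ≡ 605^2 = 366025 ≡ 680 (mod 821)
587^16 = (587^8)^2 ≡ 680^2 = 462400 ≡ 177 (mod 821)
587^26 = 587^16 · 587^8 · 587^2 ≡ 177 · 680 · 570 ≡ 798 (mod 821).

798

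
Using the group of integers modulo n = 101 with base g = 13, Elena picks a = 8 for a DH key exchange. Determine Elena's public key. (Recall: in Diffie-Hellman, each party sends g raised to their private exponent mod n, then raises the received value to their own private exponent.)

Public value = 13^{8} \pmod{101}.
13^1 ≡ 13 (mod 101)
13^2 = (13^1)^2 ≡ 13^2 = 169 ≡ 68 (mod 101)
13^4 = (13^2)^2 ≡ 68^2 = 4624 ≡ 79 (mod 101)
13^8 = (13^4)^2 ≡ 79^2 = 6241 ≡ 80 (mod 101)

80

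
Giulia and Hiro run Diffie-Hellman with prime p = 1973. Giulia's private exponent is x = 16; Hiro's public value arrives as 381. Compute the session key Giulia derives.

Shared key K = 381^16 mod 1973.
381^1 ≡ 381 (mod 1973)
381^2 = (381^1)^2 ≡ 381^2 = 145161 ≡ 1132 (mod 1973)
381^4 = (381^2)^2 ≡ 1132^2 = 1281424 ≡ 947 (mod 1973)
381^8 = (381^4)^2 ≡ 947^2 = 896809 ≡ 1067 (mod 1973)
381^16 = (381^8)^2 ≡ 1067^2 = 1138489 ≡ 68 (mod 1973)

68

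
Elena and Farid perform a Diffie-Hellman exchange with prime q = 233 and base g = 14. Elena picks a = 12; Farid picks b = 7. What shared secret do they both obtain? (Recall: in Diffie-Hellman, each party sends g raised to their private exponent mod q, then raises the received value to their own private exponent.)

51

Farid sends B = g^b mod q = 14^7 mod 233.
14^1 ≡ 14 (mod 233)
14^2 = (14^1)^2 ≡ 14^2 = 196 ≡ 196 (mod 233)
14^4 = (14^2)^2 ≡ 196^2 = 38416 ≡ 204 (mod 233)
14^7 = 14^4 · 14^2 · 14^1 ≡ 204 · 196 · 14 ≡ 110 (mod 233).
So B = 110. Elena then computes K = B^a mod q = 110^12 mod 233.
110^1 ≡ 110 (mod 233)
110^2 = (110^1)^2 ≡ 110^2 = 12100 ≡ 217 (mod 233)
110^4 = (110^2)^2 ≡ 217^2 = 47089 ≡ 23 (mod 233)
110^8 = (110^4)^2 ≡ 23^2 = 529 ≡ 63 (mod 233)
110^12 = 110^8 · 110^4 ≡ 63 · 23 ≡ 51 (mod 233).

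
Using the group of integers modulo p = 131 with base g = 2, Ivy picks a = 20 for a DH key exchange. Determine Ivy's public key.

52

Public value = 2^20 mod 131.
2^1 ≡ 2 (mod 131)
2^2 = (2^1)^2 ≡ 2^2 = 4 ≡ 4 (mod 131)
2^4 = (2^2)^2 ≡ 4^2 = 16 ≡ 16 (mod 131)
2^8 = (2^4)^2 ≡ 16^2 = 256 ≡ 125 (mod 131)
2^16 = (2^8)^2 ≡ 125^2 = 15625 ≡ 36 (mod 131)
2^20 = 2^16 · 2^4 ≡ 36 · 16 ≡ 52 (mod 131).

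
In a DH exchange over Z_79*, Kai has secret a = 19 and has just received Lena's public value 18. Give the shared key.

38

Shared key K = 18^19 mod 79.
18^1 ≡ 18 (mod 79)
18^2 = (18^1)^2 ≡ 18^2 = 324 ≡ 8 (mod 79)
18^4 = (18^2)^2 ≡ 8^2 = 64 ≡ 64 (mod 79)
18^8 = (18^4)^2 ≡ 64^2 = 4096 ≡ 67 (mod 79)
18^16 = (18^8)^2 ≡ 67^2 = 4489 ≡ 65 (mod 79)
18^19 = 18^16 · 18^2 · 18^1 ≡ 65 · 8 · 18 ≡ 38 (mod 79).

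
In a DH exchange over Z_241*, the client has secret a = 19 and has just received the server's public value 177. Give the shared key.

Shared key K = 177^19 mod 241.
177^1 ≡ 177 (mod 241)
177^2 = (177^1)^2 ≡ 177^2 = 31329 ≡ 240 (mod 241)
177^4 = (177^2)^2 ≡ 240^2 = 57600 ≡ 1 (mod 241)
177^8 = (177^4)^2 ≡ 1^2 = 1 ≡ 1 (mod 241)
177^16 = (177^8)^2 ≡ 1^2 = 1 ≡ 1 (mod 241)
177^19 = 177^16 · 177^2 · 177^1 ≡ 1 · 240 · 177 ≡ 64 (mod 241).

64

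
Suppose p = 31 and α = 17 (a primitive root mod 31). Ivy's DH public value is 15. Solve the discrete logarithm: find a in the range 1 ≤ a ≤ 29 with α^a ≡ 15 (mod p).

3

Try successive powers of 17 modulo 31:
17^1 ≡ 17
17^2 ≡ 10
17^3 ≡ 15
Found: a = 3.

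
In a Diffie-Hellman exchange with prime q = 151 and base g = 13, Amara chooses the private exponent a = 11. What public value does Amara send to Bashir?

6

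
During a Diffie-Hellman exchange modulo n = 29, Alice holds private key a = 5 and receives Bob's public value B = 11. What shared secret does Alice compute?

Shared key K = 11^5 mod 29.
11^1 ≡ 11 (mod 29)
11^2 = (11^1)^2 ≡ 11^2 = 121 ≡ 5 (mod 29)
11^4 = (11^2)^2 ≡ 5^2 = 25 ≡ 25 (mod 29)
11^5 = 11^4 · 11^1 ≡ 25 · 11 ≡ 14 (mod 29).

14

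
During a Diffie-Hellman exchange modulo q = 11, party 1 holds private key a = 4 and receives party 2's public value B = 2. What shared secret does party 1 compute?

5

Shared key K = 2^4 mod 11.
2^1 ≡ 2 (mod 11)
2^2 = (2^1)^2 ≡ 2^2 = 4 ≡ 4 (mod 11)
2^4 = (2^2)^2 ≡ 4^2 = 16 ≡ 5 (mod 11)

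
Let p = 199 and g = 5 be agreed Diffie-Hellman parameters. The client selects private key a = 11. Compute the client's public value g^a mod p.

Public value = 5^11 mod 199.
5^1 ≡ 5 (mod 199)
5^2 = (5^1)^2 ≡ 5^2 = 25 ≡ 25 (mod 199)
5^4 = (5^2)^2 ≡ 25^2 = 625 ≡ 28 (mod 199)
5^8 = (5^4)^2 ≡ 28^2 = 784 ≡ 187 (mod 199)
5^11 = 5^8 · 5^2 · 5^1 ≡ 187 · 25 · 5 ≡ 92 (mod 199).

92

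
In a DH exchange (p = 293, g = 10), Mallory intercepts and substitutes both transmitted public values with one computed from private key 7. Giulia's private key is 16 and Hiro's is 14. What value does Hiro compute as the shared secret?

Hiro receives Mallory's public value M = 10^7 mod 293 instead of the honest one.
10^1 ≡ 10 (mod 293)
10^2 = (10^1)^2 ≡ 10^2 = 100 ≡ 100 (mod 293)
10^4 = (10^2)^2 ≡ 100^2 = 10000 ≡ 38 (mod 293)
10^7 = 10^4 · 10^2 · 10^1 ≡ 38 · 100 · 10 ≡ 203 (mod 293).
So M = 203. Hiro computes K = M^14 mod 293.
203^1 ≡ 203 (mod 293)
203^2 = (203^1)^2 ≡ 203^2 = 41209 ≡ 189 (mod 293)
203^4 = (203^2)^2 ≡ 189^2 = 35721 ≡ 268 (mod 293)
203^8 = (203^4)^2 ≡ 268^2 = 71824 ≡ 39 (mod 293)
203^14 = 203^8 · 203^4 · 203^2 ≡ 39 · 268 · 189 ≡ 22 (mod 293).

22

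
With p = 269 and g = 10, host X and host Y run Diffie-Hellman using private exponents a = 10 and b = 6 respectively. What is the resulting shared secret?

Host X sends A = g^a mod p = 10^10 mod 269.
10^1 ≡ 10 (mod 269)
10^2 = (10^1)^2 ≡ 10^2 = 100 ≡ 100 (mod 269)
10^4 = (10^2)^2 ≡ 100^2 = 10000 ≡ 47 (mod 269)
10^8 = (10^4)^2 ≡ 47^2 = 2209 ≡ 57 (mod 269)
10^10 = 10^8 · 10^2 ≡ 57 · 100 ≡ 51 (mod 269).
So A = 51. Host Y then computes K = A^b mod p = 51^6 mod 269.
51^1 ≡ 51 (mod 269)
51^2 = (51^1)^2 ≡ 51^2 = 2601 ≡ 180 (mod 269)
51^4 = (51^2)^2 ≡ 180^2 = 32400 ≡ 120 (mod 269)
51^6 = 51^4 · 51^2 ≡ 120 · 180 ≡ 80 (mod 269).

80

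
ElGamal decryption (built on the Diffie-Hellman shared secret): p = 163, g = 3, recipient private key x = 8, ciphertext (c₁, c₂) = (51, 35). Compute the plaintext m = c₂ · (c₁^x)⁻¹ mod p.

Shared mask s = c₁^x mod p = 51^8 mod 163.
51^1 ≡ 51 (mod 163)
51^2 = (51^1)^2 ≡ 51^2 = 2601 ≡ 156 (mod 163)
51^4 = (51^2)^2 ≡ 156^2 = 24336 ≡ 49 (mod 163)
51^8 = (51^4)^2 ≡ 49^2 = 2401 ≡ 119 (mod 163)
So s = 119; s⁻¹ ≡ 100 (mod 163).
m = c₂ · s⁻¹ mod 163 = 35 · 100 mod 163 = 77.

77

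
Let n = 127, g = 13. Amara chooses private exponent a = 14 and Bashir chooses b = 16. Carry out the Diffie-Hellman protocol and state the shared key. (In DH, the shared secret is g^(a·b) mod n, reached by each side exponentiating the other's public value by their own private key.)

22

Bashir sends B = g^b mod n = 13^16 mod 127.
13^1 ≡ 13 (mod 127)
13^2 = (13^1)^2 ≡ 13^2 = 169 ≡ 42 (mod 127)
13^4 = (13^2)^2 ≡ 42^2 = 1764 ≡ 113 (mod 127)
13^8 = (13^4)^2 ≡ 113^2 = 12769 ≡ 69 (mod 127)
13^16 = (13^8)^2 ≡ 69^2 = 4761 ≡ 62 (mod 127)
So B = 62. Amara then computes K = B^a mod n = 62^14 mod 127.
62^1 ≡ 62 (mod 127)
62^2 = (62^1)^2 ≡ 62^2 = 3844 ≡ 34 (mod 127)
62^4 = (62^2)^2 ≡ 34^2 = 1156 ≡ 13 (mod 127)
62^8 = (62^4)^2 ≡ 13^2 = 169 ≡ 42 (mod 127)
62^14 = 62^8 · 62^4 · 62^2 ≡ 42 · 13 · 34 ≡ 22 (mod 127).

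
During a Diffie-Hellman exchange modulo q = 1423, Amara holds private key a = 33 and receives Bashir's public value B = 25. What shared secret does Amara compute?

Shared key K = 25^33 mod 1423.
25^1 ≡ 25 (mod 1423)
25^2 = (25^1)^2 ≡ 25^2 = 625 ≡ 625 (mod 1423)
25^4 = (25^2)^2 ≡ 625^2 = 390625 ≡ 723 (mod 1423)
25^8 = (25^4)^2 ≡ 723^2 = 522729 ≡ 488 (mod 1423)
25^16 = (25^8)^2 ≡ 488^2 = 238144 ≡ 503 (mod 1423)
25^32 = (25^16)^2 ≡ 503^2 = 253009 ≡ 1138 (mod 1423)
25^33 = 25^32 · 25^1 ≡ 1138 · 25 ≡ 1413 (mod 1423).

1413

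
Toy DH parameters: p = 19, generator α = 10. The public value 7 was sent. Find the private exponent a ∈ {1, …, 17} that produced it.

12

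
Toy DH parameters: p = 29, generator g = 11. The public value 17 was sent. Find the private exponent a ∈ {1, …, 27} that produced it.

21

Try successive powers of 11 modulo 29:
11^1 ≡ 11
11^2 ≡ 5
11^3 ≡ 26
11^4 ≡ 25
11^5 ≡ 14
11^6 ≡ 9
11^7 ≡ 12
11^8 ≡ 16
11^9 ≡ 2
11^10 ≡ 22
11^11 ≡ 10
11^12 ≡ 23
11^13 ≡ 21
11^14 ≡ 28
11^15 ≡ 18
11^16 ≡ 24
11^17 ≡ 3
11^18 ≡ 4
11^19 ≡ 15
11^20 ≡ 20
11^21 ≡ 17
Found: a = 21.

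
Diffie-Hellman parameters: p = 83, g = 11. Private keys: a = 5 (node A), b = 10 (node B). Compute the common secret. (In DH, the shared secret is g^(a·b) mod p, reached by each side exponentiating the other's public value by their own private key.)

Node A sends A = g^a mod p = 11^5 mod 83.
11^1 ≡ 11 (mod 83)
11^2 = (11^1)^2 ≡ 11^2 = 121 ≡ 38 (mod 83)
11^4 = (11^2)^2 ≡ 38^2 = 1444 ≡ 33 (mod 83)
11^5 = 11^4 · 11^1 ≡ 33 · 11 ≡ 31 (mod 83).
So A = 31. Node B then computes K = A^b mod p = 31^10 mod 83.
31^1 ≡ 31 (mod 83)
31^2 = (31^1)^2 ≡ 31^2 = 961 ≡ 48 (mod 83)
31^4 = (31^2)^2 ≡ 48^2 = 2304 ≡ 63 (mod 83)
31^8 = (31^4)^2 ≡ 63^2 = 3969 ≡ 68 (mod 83)
31^10 = 31^8 · 31^2 ≡ 68 · 48 ≡ 27 (mod 83).

27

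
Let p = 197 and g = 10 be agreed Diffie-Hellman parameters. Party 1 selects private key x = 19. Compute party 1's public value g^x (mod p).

62

Public value = 10^19 (mod 197).
10^1 ≡ 10 (mod 197)
10^2 = (10^1)^2 ≡ 10^2 = 100 ≡ 100 (mod 197)
10^4 = (10^2)^2 ≡ 100^2 = 10000 ≡ 150 (mod 197)
10^8 = (10^4)^2 ≡ 150^2 = 22500 ≡ 42 (mod 197)
10^16 = (10^8)^2 ≡ 42^2 = 1764 ≡ 188 (mod 197)
10^19 = 10^16 · 10^2 · 10^1 ≡ 188 · 100 · 10 ≡ 62 (mod 197).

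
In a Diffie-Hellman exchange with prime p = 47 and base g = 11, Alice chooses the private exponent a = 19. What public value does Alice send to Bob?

Public value = 11^19 (mod 47).
11^1 ≡ 11 (mod 47)
11^2 = (11^1)^2 ≡ 11^2 = 121 ≡ 27 (mod 47)
11^4 = (11^2)^2 ≡ 27^2 = 729 ≡ 24 (mod 47)
11^8 = (11^4)^2 ≡ 24^2 = 576 ≡ 12 (mod 47)
11^16 = (11^8)^2 ≡ 12^2 = 144 ≡ 3 (mod 47)
11^19 = 11^16 · 11^2 · 11^1 ≡ 3 · 27 · 11 ≡ 45 (mod 47).

45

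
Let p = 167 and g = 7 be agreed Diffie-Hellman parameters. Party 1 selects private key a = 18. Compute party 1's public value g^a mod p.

47

Public value = 7^18 mod 167.
7^1 ≡ 7 (mod 167)
7^2 = (7^1)^2 ≡ 7^2 = 49 ≡ 49 (mod 167)
7^4 = (7^2)^2 ≡ 49^2 = 2401 ≡ 63 (mod 167)
7^8 = (7^4)^2 ≡ 63^2 = 3969 ≡ 128 (mod 167)
7^16 = (7^8)^2 ≡ 128^2 = 16384 ≡ 18 (mod 167)
7^18 = 7^16 · 7^2 ≡ 18 · 49 ≡ 47 (mod 167).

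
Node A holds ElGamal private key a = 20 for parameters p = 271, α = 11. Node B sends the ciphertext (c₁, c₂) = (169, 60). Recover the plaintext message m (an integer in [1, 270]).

Shared mask s = c₁^a mod p = 169^20 mod 271.
169^1 ≡ 169 (mod 271)
169^2 = (169^1)^2 ≡ 169^2 = 28561 ≡ 106 (mod 271)
169^4 = (169^2)^2 ≡ 106^2 = 11236 ≡ 125 (mod 271)
169^8 = (169^4)^2 ≡ 125^2 = 15625 ≡ 178 (mod 271)
169^16 = (169^8)^2 ≡ 178^2 = 31684 ≡ 248 (mod 271)
169^20 = 169^16 · 169^4 ≡ 248 · 125 ≡ 106 (mod 271).
So s = 106; s⁻¹ ≡ 248 (mod 271).
m = c₂ · s⁻¹ mod 271 = 60 · 248 mod 271 = 246.

246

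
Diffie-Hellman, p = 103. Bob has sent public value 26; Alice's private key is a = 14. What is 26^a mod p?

Shared key K = 26^14 mod 103.
26^1 ≡ 26 (mod 103)
26^2 = (26^1)^2 ≡ 26^2 = 676 ≡ 58 (mod 103)
26^4 = (26^2)^2 ≡ 58^2 = 3364 ≡ 68 (mod 103)
26^8 = (26^4)^2 ≡ 68^2 = 4624 ≡ 92 (mod 103)
26^14 = 26^8 · 26^4 · 26^2 ≡ 92 · 68 · 58 ≡ 82 (mod 103).

82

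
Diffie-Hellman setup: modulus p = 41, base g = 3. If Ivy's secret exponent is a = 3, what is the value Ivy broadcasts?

27

Public value = 3^3 (mod 41).
3^1 ≡ 3 (mod 41)
3^2 = (3^1)^2 ≡ 3^2 = 9 ≡ 9 (mod 41)
3^3 = 3^2 · 3^1 ≡ 9 · 3 ≡ 27 (mod 41).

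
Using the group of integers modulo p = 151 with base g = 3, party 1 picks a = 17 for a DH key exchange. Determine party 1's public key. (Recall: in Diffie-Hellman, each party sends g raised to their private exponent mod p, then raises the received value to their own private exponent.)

131

Public value = 3^{17} \pmod{151}.
3^1 ≡ 3 (mod 151)
3^2 = (3^1)^2 ≡ 3^2 = 9 ≡ 9 (mod 151)
3^4 = (3^2)^2 ≡ 9^2 = 81 ≡ 81 (mod 151)
3^8 = (3^4)^2 ≡ 81^2 = 6561 ≡ 68 (mod 151)
3^16 = (3^8)^2 ≡ 68^2 = 4624 ≡ 94 (mod 151)
3^17 = 3^16 · 3^1 ≡ 94 · 3 ≡ 131 (mod 151).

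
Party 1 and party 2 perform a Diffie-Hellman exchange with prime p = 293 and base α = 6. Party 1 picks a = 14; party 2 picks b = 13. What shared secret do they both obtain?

206

Party 2 sends B = α^b mod p = 6^13 mod 293.
6^1 ≡ 6 (mod 293)
6^2 = (6^1)^2 ≡ 6^2 = 36 ≡ 36 (mod 293)
6^4 = (6^2)^2 ≡ 36^2 = 1296 ≡ 124 (mod 293)
6^8 = (6^4)^2 ≡ 124^2 = 15376 ≡ 140 (mod 293)
6^13 = 6^8 · 6^4 · 6^1 ≡ 140 · 124 · 6 ≡ 145 (mod 293).
So B = 145. Party 1 then computes K = B^a mod p = 145^14 mod 293.
145^1 ≡ 145 (mod 293)
145^2 = (145^1)^2 ≡ 145^2 = 21025 ≡ 222 (mod 293)
145^4 = (145^2)^2 ≡ 222^2 = 49284 ≡ 60 (mod 293)
145^8 = (145^4)^2 ≡ 60^2 = 3600 ≡ 84 (mod 293)
145^14 = 145^8 · 145^4 · 145^2 ≡ 84 · 60 · 222 ≡ 206 (mod 293).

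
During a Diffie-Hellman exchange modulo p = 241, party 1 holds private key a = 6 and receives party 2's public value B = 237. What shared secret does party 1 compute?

240

Shared key K = 237^6 mod 241.
237^1 ≡ 237 (mod 241)
237^2 = (237^1)^2 ≡ 237^2 = 56169 ≡ 16 (mod 241)
237^4 = (237^2)^2 ≡ 16^2 = 256 ≡ 15 (mod 241)
237^6 = 237^4 · 237^2 ≡ 15 · 16 ≡ 240 (mod 241).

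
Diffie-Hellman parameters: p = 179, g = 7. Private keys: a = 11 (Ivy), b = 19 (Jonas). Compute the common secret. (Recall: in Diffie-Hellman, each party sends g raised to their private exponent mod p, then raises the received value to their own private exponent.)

10

Jonas sends B = g^b mod p = 7^19 mod 179.
7^1 ≡ 7 (mod 179)
7^2 = (7^1)^2 ≡ 7^2 = 49 ≡ 49 (mod 179)
7^4 = (7^2)^2 ≡ 49^2 = 2401 ≡ 74 (mod 179)
7^8 = (7^4)^2 ≡ 74^2 = 5476 ≡ 106 (mod 179)
7^16 = (7^8)^2 ≡ 106^2 = 11236 ≡ 138 (mod 179)
7^19 = 7^16 · 7^2 · 7^1 ≡ 138 · 49 · 7 ≡ 78 (mod 179).
So B = 78. Ivy then computes K = B^a mod p = 78^11 mod 179.
78^1 ≡ 78 (mod 179)
78^2 = (78^1)^2 ≡ 78^2 = 6084 ≡ 177 (mod 179)
78^4 = (78^2)^2 ≡ 177^2 = 31329 ≡ 4 (mod 179)
78^8 = (78^4)^2 ≡ 4^2 = 16 ≡ 16 (mod 179)
78^11 = 78^8 · 78^2 · 78^1 ≡ 16 · 177 · 78 ≡ 10 (mod 179).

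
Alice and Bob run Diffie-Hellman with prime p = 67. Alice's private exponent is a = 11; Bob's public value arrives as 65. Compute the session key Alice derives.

29

Shared key K = 65^11 mod 67.
65^1 ≡ 65 (mod 67)
65^2 = (65^1)^2 ≡ 65^2 = 4225 ≡ 4 (mod 67)
65^4 = (65^2)^2 ≡ 4^2 = 16 ≡ 16 (mod 67)
65^8 = (65^4)^2 ≡ 16^2 = 256 ≡ 55 (mod 67)
65^11 = 65^8 · 65^2 · 65^1 ≡ 55 · 4 · 65 ≡ 29 (mod 67).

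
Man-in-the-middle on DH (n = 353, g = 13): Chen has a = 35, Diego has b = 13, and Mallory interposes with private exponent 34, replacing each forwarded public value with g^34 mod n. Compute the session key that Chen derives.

Chen receives Mallory's public value M = 13^34 mod 353 instead of the honest one.
13^1 ≡ 13 (mod 353)
13^2 = (13^1)^2 ≡ 13^2 = 169 ≡ 169 (mod 353)
13^4 = (13^2)^2 ≡ 169^2 = 28561 ≡ 321 (mod 353)
13^8 = (13^4)^2 ≡ 321^2 = 103041 ≡ 318 (mod 353)
13^16 = (13^8)^2 ≡ 318^2 = 101124 ≡ 166 (mod 353)
13^32 = (13^16)^2 ≡ 166^2 = 27556 ≡ 22 (mod 353)
13^34 = 13^32 · 13^2 ≡ 22 · 169 ≡ 188 (mod 353).
So M = 188. Chen computes K = M^35 mod 353.
188^1 ≡ 188 (mod 353)
188^2 = (188^1)^2 ≡ 188^2 = 35344 ≡ 44 (mod 353)
188^4 = (188^2)^2 ≡ 44^2 = 1936 ≡ 171 (mod 353)
188^8 = (188^4)^2 ≡ 171^2 = 29241 ≡ 295 (mod 353)
188^16 = (188^8)^2 ≡ 295^2 = 87025 ≡ 187 (mod 353)
188^32 = (188^16)^2 ≡ 187^2 = 34969 ≡ 22 (mod 353)
188^35 = 188^32 · 188^2 · 188^1 ≡ 22 · 44 · 188 ≡ 189 (mod 353).

189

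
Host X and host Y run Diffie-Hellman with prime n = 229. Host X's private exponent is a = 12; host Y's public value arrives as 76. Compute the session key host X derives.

165

Shared key K = 76^12 mod 229.
76^1 ≡ 76 (mod 229)
76^2 = (76^1)^2 ≡ 76^2 = 5776 ≡ 51 (mod 229)
76^4 = (76^2)^2 ≡ 51^2 = 2601 ≡ 82 (mod 229)
76^8 = (76^4)^2 ≡ 82^2 = 6724 ≡ 83 (mod 229)
76^12 = 76^8 · 76^4 ≡ 83 · 82 ≡ 165 (mod 229).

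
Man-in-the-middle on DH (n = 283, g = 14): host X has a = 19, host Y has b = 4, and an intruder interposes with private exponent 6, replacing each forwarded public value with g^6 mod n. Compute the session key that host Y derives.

Host Y receives an intruder's public value M = 14^6 mod 283 instead of the honest one.
14^1 ≡ 14 (mod 283)
14^2 = (14^1)^2 ≡ 14^2 = 196 ≡ 196 (mod 283)
14^4 = (14^2)^2 ≡ 196^2 = 38416 ≡ 211 (mod 283)
14^6 = 14^4 · 14^2 ≡ 211 · 196 ≡ 38 (mod 283).
So M = 38. Host Y computes K = M^4 mod 283.
38^1 ≡ 38 (mod 283)
38^2 = (38^1)^2 ≡ 38^2 = 1444 ≡ 29 (mod 283)
38^4 = (38^2)^2 ≡ 29^2 = 841 ≡ 275 (mod 283)

275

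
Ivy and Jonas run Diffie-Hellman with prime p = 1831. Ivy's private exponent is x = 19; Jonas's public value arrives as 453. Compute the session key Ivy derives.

1181

Shared key K = 453^19 mod 1831.
453^1 ≡ 453 (mod 1831)
453^2 = (453^1)^2 ≡ 453^2 = 205209 ≡ 137 (mod 1831)
453^4 = (453^2)^2 ≡ 137^2 = 18769 ≡ 459 (mod 1831)
453^8 = (453^4)^2 ≡ 459^2 = 210681 ≡ 116 (mod 1831)
453^16 = (453^8)^2 ≡ 116^2 = 13456 ≡ 639 (mod 1831)
453^19 = 453^16 · 453^2 · 453^1 ≡ 639 · 137 · 453 ≡ 1181 (mod 1831).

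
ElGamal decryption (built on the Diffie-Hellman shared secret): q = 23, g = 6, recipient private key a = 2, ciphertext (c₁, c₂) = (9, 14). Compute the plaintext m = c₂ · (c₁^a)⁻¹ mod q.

Shared mask s = c₁^a mod q = 9^2 mod 23.
9^1 ≡ 9 (mod 23)
9^2 = (9^1)^2 ≡ 9^2 = 81 ≡ 12 (mod 23)
So s = 12; s⁻¹ ≡ 2 (mod 23).
m = c₂ · s⁻¹ mod 23 = 14 · 2 mod 23 = 5.

5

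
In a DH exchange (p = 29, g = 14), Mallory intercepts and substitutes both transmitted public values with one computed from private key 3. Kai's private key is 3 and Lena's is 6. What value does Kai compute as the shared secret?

3

Kai receives Mallory's public value M = 14^3 mod 29 instead of the honest one.
14^1 ≡ 14 (mod 29)
14^2 = (14^1)^2 ≡ 14^2 = 196 ≡ 22 (mod 29)
14^3 = 14^2 · 14^1 ≡ 22 · 14 ≡ 18 (mod 29).
So M = 18. Kai computes K = M^3 mod 29.
18^1 ≡ 18 (mod 29)
18^2 = (18^1)^2 ≡ 18^2 = 324 ≡ 5 (mod 29)
18^3 = 18^2 · 18^1 ≡ 5 · 18 ≡ 3 (mod 29).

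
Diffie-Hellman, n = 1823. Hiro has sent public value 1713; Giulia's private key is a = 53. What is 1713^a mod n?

Shared key K = 1713^53 mod 1823.
1713^1 ≡ 1713 (mod 1823)
1713^2 = (1713^1)^2 ≡ 1713^2 = 2934369 ≡ 1162 (mod 1823)
1713^4 = (1713^2)^2 ≡ 1162^2 = 1350244 ≡ 1224 (mod 1823)
1713^8 = (1713^4)^2 ≡ 1224^2 = 1498176 ≡ 1493 (mod 1823)
1713^16 = (1713^8)^2 ≡ 1493^2 = 2229049 ≡ 1343 (mod 1823)
1713^32 = (1713^16)^2 ≡ 1343^2 = 1803649 ≡ 702 (mod 1823)
1713^53 = 1713^32 · 1713^16 · 1713^4 · 1713^1 ≡ 702 · 1343 · 1224 · 1713 ≡ 724 (mod 1823).

724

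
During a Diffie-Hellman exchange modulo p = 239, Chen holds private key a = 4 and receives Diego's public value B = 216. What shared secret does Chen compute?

211

Shared key K = 216^4 mod 239.
216^1 ≡ 216 (mod 239)
216^2 = (216^1)^2 ≡ 216^2 = 46656 ≡ 51 (mod 239)
216^4 = (216^2)^2 ≡ 51^2 = 2601 ≡ 211 (mod 239)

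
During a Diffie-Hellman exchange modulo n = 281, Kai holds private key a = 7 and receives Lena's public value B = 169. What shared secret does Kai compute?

219

Shared key K = 169^7 mod 281.
169^1 ≡ 169 (mod 281)
169^2 = (169^1)^2 ≡ 169^2 = 28561 ≡ 180 (mod 281)
169^4 = (169^2)^2 ≡ 180^2 = 32400 ≡ 85 (mod 281)
169^7 = 169^4 · 169^2 · 169^1 ≡ 85 · 180 · 169 ≡ 219 (mod 281).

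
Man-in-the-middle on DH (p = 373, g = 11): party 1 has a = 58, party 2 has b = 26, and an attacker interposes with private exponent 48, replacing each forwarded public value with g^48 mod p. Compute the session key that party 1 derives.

Party 1 receives an attacker's public value M = 11^48 mod 373 instead of the honest one.
11^1 ≡ 11 (mod 373)
11^2 = (11^1)^2 ≡ 11^2 = 121 ≡ 121 (mod 373)
11^4 = (11^2)^2 ≡ 121^2 = 14641 ≡ 94 (mod 373)
11^8 = (11^4)^2 ≡ 94^2 = 8836 ≡ 257 (mod 373)
11^16 = (11^8)^2 ≡ 257^2 = 66049 ≡ 28 (mod 373)
11^32 = (11^16)^2 ≡ 28^2 = 784 ≡ 38 (mod 373)
11^48 = 11^32 · 11^16 ≡ 38 · 28 ≡ 318 (mod 373).
So M = 318. Party 1 computes K = M^58 mod 373.
318^1 ≡ 318 (mod 373)
318^2 = (318^1)^2 ≡ 318^2 = 101124 ≡ 41 (mod 373)
318^4 = (318^2)^2 ≡ 41^2 = 1681 ≡ 189 (mod 373)
318^8 = (318^4)^2 ≡ 189^2 = 35721 ≡ 286 (mod 373)
318^16 = (318^8)^2 ≡ 286^2 = 81796 ≡ 109 (mod 373)
318^32 = (318^16)^2 ≡ 109^2 = 11881 ≡ 318 (mod 373)
318^58 = 318^32 · 318^16 · 318^8 · 318^2 ≡ 318 · 109 · 286 · 41 ≡ 75 (mod 373).

75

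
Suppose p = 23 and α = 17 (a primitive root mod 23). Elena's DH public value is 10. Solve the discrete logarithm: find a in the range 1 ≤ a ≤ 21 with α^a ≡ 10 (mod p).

Try successive powers of 17 modulo 23:
17^1 ≡ 17
17^2 ≡ 13
17^3 ≡ 14
17^4 ≡ 8
17^5 ≡ 21
17^6 ≡ 12
17^7 ≡ 20
17^8 ≡ 18
17^9 ≡ 7
17^10 ≡ 4
17^11 ≡ 22
17^12 ≡ 6
17^13 ≡ 10
Found: a = 13.

13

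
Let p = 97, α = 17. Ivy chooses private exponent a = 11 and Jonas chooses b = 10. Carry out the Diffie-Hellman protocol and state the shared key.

Ivy sends A = α^a mod p = 17^11 mod 97.
17^1 ≡ 17 (mod 97)
17^2 = (17^1)^2 ≡ 17^2 = 289 ≡ 95 (mod 97)
17^4 = (17^2)^2 ≡ 95^2 = 9025 ≡ 4 (mod 97)
17^8 = (17^4)^2 ≡ 4^2 = 16 ≡ 16 (mod 97)
17^11 = 17^8 · 17^2 · 17^1 ≡ 16 · 95 · 17 ≡ 38 (mod 97).
So A = 38. Jonas then computes K = A^b mod p = 38^10 mod 97.
38^1 ≡ 38 (mod 97)
38^2 = (38^1)^2 ≡ 38^2 = 1444 ≡ 86 (mod 97)
38^4 = (38^2)^2 ≡ 86^2 = 7396 ≡ 24 (mod 97)
38^8 = (38^4)^2 ≡ 24^2 = 576 ≡ 91 (mod 97)
38^10 = 38^8 · 38^2 ≡ 91 · 86 ≡ 66 (mod 97).

66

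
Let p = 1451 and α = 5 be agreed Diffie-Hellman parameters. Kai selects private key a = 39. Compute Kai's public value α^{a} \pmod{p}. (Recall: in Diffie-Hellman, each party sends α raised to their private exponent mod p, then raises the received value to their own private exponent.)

Public value = 5^{39} \pmod{1451}.
5^1 ≡ 5 (mod 1451)
5^2 = (5^1)^2 ≡ 5^2 = 25 ≡ 25 (mod 1451)
5^4 = (5^2)^2 ≡ 25^2 = 625 ≡ 625 (mod 1451)
5^8 = (5^4)^2 ≡ 625^2 = 390625 ≡ 306 (mod 1451)
5^16 = (5^8)^2 ≡ 306^2 = 93636 ≡ 772 (mod 1451)
5^32 = (5^16)^2 ≡ 772^2 = 595984 ≡ 1074 (mod 1451)
5^39 = 5^32 · 5^4 · 5^2 · 5^1 ≡ 1074 · 625 · 25 · 5 ≡ 724 (mod 1451).

724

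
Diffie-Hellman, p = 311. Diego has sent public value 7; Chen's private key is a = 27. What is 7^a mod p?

168

Shared key K = 7^27 mod 311.
7^1 ≡ 7 (mod 311)
7^2 = (7^1)^2 ≡ 7^2 = 49 ≡ 49 (mod 311)
7^4 = (7^2)^2 ≡ 49^2 = 2401 ≡ 224 (mod 311)
7^8 = (7^4)^2 ≡ 224^2 = 50176 ≡ 105 (mod 311)
7^16 = (7^8)^2 ≡ 105^2 = 11025 ≡ 140 (mod 311)
7^27 = 7^16 · 7^8 · 7^2 · 7^1 ≡ 140 · 105 · 49 · 7 ≡ 168 (mod 311).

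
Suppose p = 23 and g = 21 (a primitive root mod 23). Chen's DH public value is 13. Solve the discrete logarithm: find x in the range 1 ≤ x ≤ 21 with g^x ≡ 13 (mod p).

Try successive powers of 21 modulo 23:
21^1 ≡ 21
21^2 ≡ 4
21^3 ≡ 15
21^4 ≡ 16
21^5 ≡ 14
21^6 ≡ 18
21^7 ≡ 10
21^8 ≡ 3
21^9 ≡ 17
21^10 ≡ 12
21^11 ≡ 22
21^12 ≡ 2
21^13 ≡ 19
21^14 ≡ 8
21^15 ≡ 7
21^16 ≡ 9
21^17 ≡ 5
21^18 ≡ 13
Found: x = 18.

18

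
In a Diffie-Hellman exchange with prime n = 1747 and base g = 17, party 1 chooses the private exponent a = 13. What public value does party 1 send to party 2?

1105

Public value = 17^13 (mod 1747).
17^1 ≡ 17 (mod 1747)
17^2 = (17^1)^2 ≡ 17^2 = 289 ≡ 289 (mod 1747)
17^4 = (17^2)^2 ≡ 289^2 = 83521 ≡ 1412 (mod 1747)
17^8 = (17^4)^2 ≡ 1412^2 = 1993744 ≡ 417 (mod 1747)
17^13 = 17^8 · 17^4 · 17^1 ≡ 417 · 1412 · 17 ≡ 1105 (mod 1747).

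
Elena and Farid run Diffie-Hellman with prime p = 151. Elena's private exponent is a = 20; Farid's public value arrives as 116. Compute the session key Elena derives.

Shared key K = 116^20 mod 151.
116^1 ≡ 116 (mod 151)
116^2 = (116^1)^2 ≡ 116^2 = 13456 ≡ 17 (mod 151)
116^4 = (116^2)^2 ≡ 17^2 = 289 ≡ 138 (mod 151)
116^8 = (116^4)^2 ≡ 138^2 = 19044 ≡ 18 (mod 151)
116^16 = (116^8)^2 ≡ 18^2 = 324 ≡ 22 (mod 151)
116^20 = 116^16 · 116^4 ≡ 22 · 138 ≡ 16 (mod 151).

16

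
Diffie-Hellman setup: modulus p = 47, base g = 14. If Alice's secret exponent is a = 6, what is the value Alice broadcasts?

Public value = 14^6 (mod 47).
14^1 ≡ 14 (mod 47)
14^2 = (14^1)^2 ≡ 14^2 = 196 ≡ 8 (mod 47)
14^4 = (14^2)^2 ≡ 8^2 = 64 ≡ 17 (mod 47)
14^6 = 14^4 · 14^2 ≡ 17 · 8 ≡ 42 (mod 47).

42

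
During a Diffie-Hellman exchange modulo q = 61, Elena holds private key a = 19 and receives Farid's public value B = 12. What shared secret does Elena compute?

Shared key K = 12^19 mod 61.
12^1 ≡ 12 (mod 61)
12^2 = (12^1)^2 ≡ 12^2 = 144 ≡ 22 (mod 61)
12^4 = (12^2)^2 ≡ 22^2 = 484 ≡ 57 (mod 61)
12^8 = (12^4)^2 ≡ 57^2 = 3249 ≡ 16 (mod 61)
12^16 = (12^8)^2 ≡ 16^2 = 256 ≡ 12 (mod 61)
12^19 = 12^16 · 12^2 · 12^1 ≡ 12 · 22 · 12 ≡ 57 (mod 61).

57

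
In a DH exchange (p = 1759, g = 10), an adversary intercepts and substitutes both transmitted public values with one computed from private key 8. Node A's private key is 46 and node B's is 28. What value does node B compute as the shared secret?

Node B receives an adversary's public value M = 10^8 mod 1759 instead of the honest one.
10^1 ≡ 10 (mod 1759)
10^2 = (10^1)^2 ≡ 10^2 = 100 ≡ 100 (mod 1759)
10^4 = (10^2)^2 ≡ 100^2 = 10000 ≡ 1205 (mod 1759)
10^8 = (10^4)^2 ≡ 1205^2 = 1452025 ≡ 850 (mod 1759)
So M = 850. Node B computes K = M^28 mod 1759.
850^1 ≡ 850 (mod 1759)
850^2 = (850^1)^2 ≡ 850^2 = 722500 ≡ 1310 (mod 1759)
850^4 = (850^2)^2 ≡ 1310^2 = 1716100 ≡ 1075 (mod 1759)
850^8 = (850^4)^2 ≡ 1075^2 = 1155625 ≡ 1721 (mod 1759)
850^16 = (850^8)^2 ≡ 1721^2 = 2961841 ≡ 1444 (mod 1759)
850^28 = 850^16 · 850^8 · 850^4 ≡ 1444 · 1721 · 1075 ≡ 665 (mod 1759).

665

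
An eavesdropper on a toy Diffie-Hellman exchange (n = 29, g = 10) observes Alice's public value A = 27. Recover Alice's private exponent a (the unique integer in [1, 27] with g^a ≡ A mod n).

25

Try successive powers of 10 modulo 29:
10^1 ≡ 10
10^2 ≡ 13
10^3 ≡ 14
10^4 ≡ 24
10^5 ≡ 8
10^6 ≡ 22
10^7 ≡ 17
10^8 ≡ 25
10^9 ≡ 18
10^10 ≡ 6
10^11 ≡ 2
10^12 ≡ 20
10^13 ≡ 26
10^14 ≡ 28
10^15 ≡ 19
10^16 ≡ 16
10^17 ≡ 15
10^18 ≡ 5
10^19 ≡ 21
10^20 ≡ 7
10^21 ≡ 12
10^22 ≡ 4
10^23 ≡ 11
10^24 ≡ 23
10^25 ≡ 27
Found: a = 25.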